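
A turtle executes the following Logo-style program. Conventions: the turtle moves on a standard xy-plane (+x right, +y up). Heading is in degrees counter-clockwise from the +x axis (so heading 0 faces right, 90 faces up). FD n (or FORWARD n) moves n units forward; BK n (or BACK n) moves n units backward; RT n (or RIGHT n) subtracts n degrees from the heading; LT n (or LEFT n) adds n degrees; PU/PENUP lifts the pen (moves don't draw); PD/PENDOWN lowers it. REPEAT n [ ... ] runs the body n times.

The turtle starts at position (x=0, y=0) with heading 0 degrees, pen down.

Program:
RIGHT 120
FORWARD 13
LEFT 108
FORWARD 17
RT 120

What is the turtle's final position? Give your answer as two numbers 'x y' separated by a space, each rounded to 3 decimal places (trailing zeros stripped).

Executing turtle program step by step:
Start: pos=(0,0), heading=0, pen down
RT 120: heading 0 -> 240
FD 13: (0,0) -> (-6.5,-11.258) [heading=240, draw]
LT 108: heading 240 -> 348
FD 17: (-6.5,-11.258) -> (10.129,-14.793) [heading=348, draw]
RT 120: heading 348 -> 228
Final: pos=(10.129,-14.793), heading=228, 2 segment(s) drawn

Answer: 10.129 -14.793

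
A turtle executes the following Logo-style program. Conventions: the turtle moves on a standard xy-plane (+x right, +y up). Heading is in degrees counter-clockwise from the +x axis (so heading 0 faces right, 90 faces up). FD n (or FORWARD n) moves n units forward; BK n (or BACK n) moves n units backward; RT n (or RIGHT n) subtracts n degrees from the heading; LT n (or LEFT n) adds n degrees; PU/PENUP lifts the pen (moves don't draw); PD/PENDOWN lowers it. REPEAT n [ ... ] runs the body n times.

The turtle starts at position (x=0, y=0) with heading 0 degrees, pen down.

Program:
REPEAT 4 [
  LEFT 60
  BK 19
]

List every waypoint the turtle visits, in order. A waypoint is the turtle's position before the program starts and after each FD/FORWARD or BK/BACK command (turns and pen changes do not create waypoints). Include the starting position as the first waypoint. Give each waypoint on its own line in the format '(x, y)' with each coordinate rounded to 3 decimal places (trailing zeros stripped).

Answer: (0, 0)
(-9.5, -16.454)
(0, -32.909)
(19, -32.909)
(28.5, -16.454)

Derivation:
Executing turtle program step by step:
Start: pos=(0,0), heading=0, pen down
REPEAT 4 [
  -- iteration 1/4 --
  LT 60: heading 0 -> 60
  BK 19: (0,0) -> (-9.5,-16.454) [heading=60, draw]
  -- iteration 2/4 --
  LT 60: heading 60 -> 120
  BK 19: (-9.5,-16.454) -> (0,-32.909) [heading=120, draw]
  -- iteration 3/4 --
  LT 60: heading 120 -> 180
  BK 19: (0,-32.909) -> (19,-32.909) [heading=180, draw]
  -- iteration 4/4 --
  LT 60: heading 180 -> 240
  BK 19: (19,-32.909) -> (28.5,-16.454) [heading=240, draw]
]
Final: pos=(28.5,-16.454), heading=240, 4 segment(s) drawn
Waypoints (5 total):
(0, 0)
(-9.5, -16.454)
(0, -32.909)
(19, -32.909)
(28.5, -16.454)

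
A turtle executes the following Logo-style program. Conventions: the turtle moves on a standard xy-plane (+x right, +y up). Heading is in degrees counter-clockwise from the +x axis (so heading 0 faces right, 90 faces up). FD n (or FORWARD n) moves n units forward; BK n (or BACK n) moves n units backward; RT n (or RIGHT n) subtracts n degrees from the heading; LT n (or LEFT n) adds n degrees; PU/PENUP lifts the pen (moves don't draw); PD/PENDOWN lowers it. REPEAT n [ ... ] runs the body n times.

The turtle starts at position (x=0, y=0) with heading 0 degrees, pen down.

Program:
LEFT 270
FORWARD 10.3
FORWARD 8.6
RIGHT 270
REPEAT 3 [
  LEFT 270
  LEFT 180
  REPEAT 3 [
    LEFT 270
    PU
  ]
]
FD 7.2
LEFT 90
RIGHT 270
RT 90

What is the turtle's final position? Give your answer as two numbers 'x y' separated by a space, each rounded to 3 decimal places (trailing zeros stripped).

Answer: -7.2 -18.9

Derivation:
Executing turtle program step by step:
Start: pos=(0,0), heading=0, pen down
LT 270: heading 0 -> 270
FD 10.3: (0,0) -> (0,-10.3) [heading=270, draw]
FD 8.6: (0,-10.3) -> (0,-18.9) [heading=270, draw]
RT 270: heading 270 -> 0
REPEAT 3 [
  -- iteration 1/3 --
  LT 270: heading 0 -> 270
  LT 180: heading 270 -> 90
  REPEAT 3 [
    -- iteration 1/3 --
    LT 270: heading 90 -> 0
    PU: pen up
    -- iteration 2/3 --
    LT 270: heading 0 -> 270
    PU: pen up
    -- iteration 3/3 --
    LT 270: heading 270 -> 180
    PU: pen up
  ]
  -- iteration 2/3 --
  LT 270: heading 180 -> 90
  LT 180: heading 90 -> 270
  REPEAT 3 [
    -- iteration 1/3 --
    LT 270: heading 270 -> 180
    PU: pen up
    -- iteration 2/3 --
    LT 270: heading 180 -> 90
    PU: pen up
    -- iteration 3/3 --
    LT 270: heading 90 -> 0
    PU: pen up
  ]
  -- iteration 3/3 --
  LT 270: heading 0 -> 270
  LT 180: heading 270 -> 90
  REPEAT 3 [
    -- iteration 1/3 --
    LT 270: heading 90 -> 0
    PU: pen up
    -- iteration 2/3 --
    LT 270: heading 0 -> 270
    PU: pen up
    -- iteration 3/3 --
    LT 270: heading 270 -> 180
    PU: pen up
  ]
]
FD 7.2: (0,-18.9) -> (-7.2,-18.9) [heading=180, move]
LT 90: heading 180 -> 270
RT 270: heading 270 -> 0
RT 90: heading 0 -> 270
Final: pos=(-7.2,-18.9), heading=270, 2 segment(s) drawn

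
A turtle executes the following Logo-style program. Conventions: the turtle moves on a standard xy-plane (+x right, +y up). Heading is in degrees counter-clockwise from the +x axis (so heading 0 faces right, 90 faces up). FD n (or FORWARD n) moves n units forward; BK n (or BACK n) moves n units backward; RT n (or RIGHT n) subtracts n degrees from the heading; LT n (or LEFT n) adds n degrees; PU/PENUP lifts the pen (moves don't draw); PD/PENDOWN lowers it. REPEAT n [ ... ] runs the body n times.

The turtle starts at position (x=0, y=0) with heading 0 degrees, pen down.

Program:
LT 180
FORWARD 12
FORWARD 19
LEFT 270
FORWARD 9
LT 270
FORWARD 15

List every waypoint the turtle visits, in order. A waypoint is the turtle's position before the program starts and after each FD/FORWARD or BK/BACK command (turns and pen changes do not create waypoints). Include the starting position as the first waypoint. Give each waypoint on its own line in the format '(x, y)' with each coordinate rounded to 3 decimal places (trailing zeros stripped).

Executing turtle program step by step:
Start: pos=(0,0), heading=0, pen down
LT 180: heading 0 -> 180
FD 12: (0,0) -> (-12,0) [heading=180, draw]
FD 19: (-12,0) -> (-31,0) [heading=180, draw]
LT 270: heading 180 -> 90
FD 9: (-31,0) -> (-31,9) [heading=90, draw]
LT 270: heading 90 -> 0
FD 15: (-31,9) -> (-16,9) [heading=0, draw]
Final: pos=(-16,9), heading=0, 4 segment(s) drawn
Waypoints (5 total):
(0, 0)
(-12, 0)
(-31, 0)
(-31, 9)
(-16, 9)

Answer: (0, 0)
(-12, 0)
(-31, 0)
(-31, 9)
(-16, 9)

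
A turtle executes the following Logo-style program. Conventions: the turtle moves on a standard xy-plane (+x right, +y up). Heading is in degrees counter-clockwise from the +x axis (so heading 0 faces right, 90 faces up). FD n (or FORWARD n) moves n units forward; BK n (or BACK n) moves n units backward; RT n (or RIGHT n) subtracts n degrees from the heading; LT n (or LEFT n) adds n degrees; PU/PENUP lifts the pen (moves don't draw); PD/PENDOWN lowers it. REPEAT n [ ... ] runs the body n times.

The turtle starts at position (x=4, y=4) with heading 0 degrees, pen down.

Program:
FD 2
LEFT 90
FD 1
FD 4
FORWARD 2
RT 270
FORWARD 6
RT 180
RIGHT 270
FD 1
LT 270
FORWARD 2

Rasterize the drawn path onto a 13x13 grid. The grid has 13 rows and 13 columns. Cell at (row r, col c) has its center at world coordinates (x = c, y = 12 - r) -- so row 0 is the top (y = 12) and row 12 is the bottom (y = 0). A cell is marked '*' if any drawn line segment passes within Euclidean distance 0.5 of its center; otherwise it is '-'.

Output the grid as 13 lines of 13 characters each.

Segment 0: (4,4) -> (6,4)
Segment 1: (6,4) -> (6,5)
Segment 2: (6,5) -> (6,9)
Segment 3: (6,9) -> (6,11)
Segment 4: (6,11) -> (0,11)
Segment 5: (0,11) -> (-0,12)
Segment 6: (-0,12) -> (2,12)

Answer: ***----------
*******------
------*------
------*------
------*------
------*------
------*------
------*------
----***------
-------------
-------------
-------------
-------------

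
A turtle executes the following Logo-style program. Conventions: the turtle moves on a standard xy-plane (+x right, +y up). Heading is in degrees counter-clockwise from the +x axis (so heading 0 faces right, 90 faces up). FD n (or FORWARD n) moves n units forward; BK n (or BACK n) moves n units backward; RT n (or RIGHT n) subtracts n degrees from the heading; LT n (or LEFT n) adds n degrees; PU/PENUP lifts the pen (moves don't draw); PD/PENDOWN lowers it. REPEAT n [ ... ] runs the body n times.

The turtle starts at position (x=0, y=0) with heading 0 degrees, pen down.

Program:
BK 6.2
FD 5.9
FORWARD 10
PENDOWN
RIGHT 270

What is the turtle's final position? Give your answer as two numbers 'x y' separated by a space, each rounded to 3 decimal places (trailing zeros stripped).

Answer: 9.7 0

Derivation:
Executing turtle program step by step:
Start: pos=(0,0), heading=0, pen down
BK 6.2: (0,0) -> (-6.2,0) [heading=0, draw]
FD 5.9: (-6.2,0) -> (-0.3,0) [heading=0, draw]
FD 10: (-0.3,0) -> (9.7,0) [heading=0, draw]
PD: pen down
RT 270: heading 0 -> 90
Final: pos=(9.7,0), heading=90, 3 segment(s) drawn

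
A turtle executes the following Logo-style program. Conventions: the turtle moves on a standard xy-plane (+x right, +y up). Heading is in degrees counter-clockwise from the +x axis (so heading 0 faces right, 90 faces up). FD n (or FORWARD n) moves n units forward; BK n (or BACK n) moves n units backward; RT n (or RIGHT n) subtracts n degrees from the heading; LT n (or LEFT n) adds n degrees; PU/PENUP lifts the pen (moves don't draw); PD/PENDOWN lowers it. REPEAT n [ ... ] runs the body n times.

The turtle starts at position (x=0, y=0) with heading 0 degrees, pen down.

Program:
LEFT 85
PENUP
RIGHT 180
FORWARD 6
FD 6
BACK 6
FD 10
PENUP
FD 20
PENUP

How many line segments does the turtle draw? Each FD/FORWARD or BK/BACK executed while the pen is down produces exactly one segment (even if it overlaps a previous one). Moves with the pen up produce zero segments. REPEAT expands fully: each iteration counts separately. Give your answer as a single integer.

Executing turtle program step by step:
Start: pos=(0,0), heading=0, pen down
LT 85: heading 0 -> 85
PU: pen up
RT 180: heading 85 -> 265
FD 6: (0,0) -> (-0.523,-5.977) [heading=265, move]
FD 6: (-0.523,-5.977) -> (-1.046,-11.954) [heading=265, move]
BK 6: (-1.046,-11.954) -> (-0.523,-5.977) [heading=265, move]
FD 10: (-0.523,-5.977) -> (-1.394,-15.939) [heading=265, move]
PU: pen up
FD 20: (-1.394,-15.939) -> (-3.138,-35.863) [heading=265, move]
PU: pen up
Final: pos=(-3.138,-35.863), heading=265, 0 segment(s) drawn
Segments drawn: 0

Answer: 0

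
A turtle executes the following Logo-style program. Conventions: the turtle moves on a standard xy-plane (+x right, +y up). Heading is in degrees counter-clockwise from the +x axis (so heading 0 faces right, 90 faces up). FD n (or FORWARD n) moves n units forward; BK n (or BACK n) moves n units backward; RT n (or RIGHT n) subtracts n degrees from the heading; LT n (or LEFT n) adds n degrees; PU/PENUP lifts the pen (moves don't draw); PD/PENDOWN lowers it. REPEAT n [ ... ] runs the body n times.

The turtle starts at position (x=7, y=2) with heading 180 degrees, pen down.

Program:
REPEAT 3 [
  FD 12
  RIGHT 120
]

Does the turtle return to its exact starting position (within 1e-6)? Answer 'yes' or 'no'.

Answer: yes

Derivation:
Executing turtle program step by step:
Start: pos=(7,2), heading=180, pen down
REPEAT 3 [
  -- iteration 1/3 --
  FD 12: (7,2) -> (-5,2) [heading=180, draw]
  RT 120: heading 180 -> 60
  -- iteration 2/3 --
  FD 12: (-5,2) -> (1,12.392) [heading=60, draw]
  RT 120: heading 60 -> 300
  -- iteration 3/3 --
  FD 12: (1,12.392) -> (7,2) [heading=300, draw]
  RT 120: heading 300 -> 180
]
Final: pos=(7,2), heading=180, 3 segment(s) drawn

Start position: (7, 2)
Final position: (7, 2)
Distance = 0; < 1e-6 -> CLOSED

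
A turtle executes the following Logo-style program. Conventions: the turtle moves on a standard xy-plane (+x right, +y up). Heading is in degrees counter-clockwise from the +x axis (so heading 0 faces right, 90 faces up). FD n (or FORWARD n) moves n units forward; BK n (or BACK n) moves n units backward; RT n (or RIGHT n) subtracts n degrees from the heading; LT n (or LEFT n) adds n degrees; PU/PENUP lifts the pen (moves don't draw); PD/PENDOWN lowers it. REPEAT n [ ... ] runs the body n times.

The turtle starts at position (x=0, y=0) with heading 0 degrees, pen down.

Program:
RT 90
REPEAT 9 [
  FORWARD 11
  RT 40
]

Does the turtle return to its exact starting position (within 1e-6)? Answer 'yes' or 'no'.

Executing turtle program step by step:
Start: pos=(0,0), heading=0, pen down
RT 90: heading 0 -> 270
REPEAT 9 [
  -- iteration 1/9 --
  FD 11: (0,0) -> (0,-11) [heading=270, draw]
  RT 40: heading 270 -> 230
  -- iteration 2/9 --
  FD 11: (0,-11) -> (-7.071,-19.426) [heading=230, draw]
  RT 40: heading 230 -> 190
  -- iteration 3/9 --
  FD 11: (-7.071,-19.426) -> (-17.904,-21.337) [heading=190, draw]
  RT 40: heading 190 -> 150
  -- iteration 4/9 --
  FD 11: (-17.904,-21.337) -> (-27.43,-15.837) [heading=150, draw]
  RT 40: heading 150 -> 110
  -- iteration 5/9 --
  FD 11: (-27.43,-15.837) -> (-31.192,-5.5) [heading=110, draw]
  RT 40: heading 110 -> 70
  -- iteration 6/9 --
  FD 11: (-31.192,-5.5) -> (-27.43,4.837) [heading=70, draw]
  RT 40: heading 70 -> 30
  -- iteration 7/9 --
  FD 11: (-27.43,4.837) -> (-17.904,10.337) [heading=30, draw]
  RT 40: heading 30 -> 350
  -- iteration 8/9 --
  FD 11: (-17.904,10.337) -> (-7.071,8.426) [heading=350, draw]
  RT 40: heading 350 -> 310
  -- iteration 9/9 --
  FD 11: (-7.071,8.426) -> (0,0) [heading=310, draw]
  RT 40: heading 310 -> 270
]
Final: pos=(0,0), heading=270, 9 segment(s) drawn

Start position: (0, 0)
Final position: (0, 0)
Distance = 0; < 1e-6 -> CLOSED

Answer: yes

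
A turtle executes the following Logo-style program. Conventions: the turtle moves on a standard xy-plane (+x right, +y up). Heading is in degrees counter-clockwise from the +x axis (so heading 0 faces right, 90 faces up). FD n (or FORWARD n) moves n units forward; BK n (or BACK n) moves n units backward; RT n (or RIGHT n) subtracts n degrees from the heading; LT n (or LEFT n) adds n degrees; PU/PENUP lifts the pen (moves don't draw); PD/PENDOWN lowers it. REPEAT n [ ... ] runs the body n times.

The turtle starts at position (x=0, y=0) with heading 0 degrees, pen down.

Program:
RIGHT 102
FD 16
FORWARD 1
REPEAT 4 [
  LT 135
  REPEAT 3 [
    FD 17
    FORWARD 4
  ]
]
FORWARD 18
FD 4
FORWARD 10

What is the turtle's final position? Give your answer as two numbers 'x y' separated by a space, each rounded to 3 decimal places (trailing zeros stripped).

Answer: 41.742 70.87

Derivation:
Executing turtle program step by step:
Start: pos=(0,0), heading=0, pen down
RT 102: heading 0 -> 258
FD 16: (0,0) -> (-3.327,-15.65) [heading=258, draw]
FD 1: (-3.327,-15.65) -> (-3.534,-16.629) [heading=258, draw]
REPEAT 4 [
  -- iteration 1/4 --
  LT 135: heading 258 -> 33
  REPEAT 3 [
    -- iteration 1/3 --
    FD 17: (-3.534,-16.629) -> (10.723,-7.37) [heading=33, draw]
    FD 4: (10.723,-7.37) -> (14.078,-5.191) [heading=33, draw]
    -- iteration 2/3 --
    FD 17: (14.078,-5.191) -> (28.335,4.068) [heading=33, draw]
    FD 4: (28.335,4.068) -> (31.69,6.246) [heading=33, draw]
    -- iteration 3/3 --
    FD 17: (31.69,6.246) -> (45.947,15.505) [heading=33, draw]
    FD 4: (45.947,15.505) -> (49.302,17.684) [heading=33, draw]
  ]
  -- iteration 2/4 --
  LT 135: heading 33 -> 168
  REPEAT 3 [
    -- iteration 1/3 --
    FD 17: (49.302,17.684) -> (32.673,21.218) [heading=168, draw]
    FD 4: (32.673,21.218) -> (28.761,22.05) [heading=168, draw]
    -- iteration 2/3 --
    FD 17: (28.761,22.05) -> (12.132,25.584) [heading=168, draw]
    FD 4: (12.132,25.584) -> (8.22,26.416) [heading=168, draw]
    -- iteration 3/3 --
    FD 17: (8.22,26.416) -> (-8.409,29.951) [heading=168, draw]
    FD 4: (-8.409,29.951) -> (-12.322,30.782) [heading=168, draw]
  ]
  -- iteration 3/4 --
  LT 135: heading 168 -> 303
  REPEAT 3 [
    -- iteration 1/3 --
    FD 17: (-12.322,30.782) -> (-3.063,16.525) [heading=303, draw]
    FD 4: (-3.063,16.525) -> (-0.884,13.17) [heading=303, draw]
    -- iteration 2/3 --
    FD 17: (-0.884,13.17) -> (8.375,-1.087) [heading=303, draw]
    FD 4: (8.375,-1.087) -> (10.553,-4.442) [heading=303, draw]
    -- iteration 3/3 --
    FD 17: (10.553,-4.442) -> (19.812,-18.699) [heading=303, draw]
    FD 4: (19.812,-18.699) -> (21.991,-22.054) [heading=303, draw]
  ]
  -- iteration 4/4 --
  LT 135: heading 303 -> 78
  REPEAT 3 [
    -- iteration 1/3 --
    FD 17: (21.991,-22.054) -> (25.525,-5.426) [heading=78, draw]
    FD 4: (25.525,-5.426) -> (26.357,-1.513) [heading=78, draw]
    -- iteration 2/3 --
    FD 17: (26.357,-1.513) -> (29.891,15.116) [heading=78, draw]
    FD 4: (29.891,15.116) -> (30.723,19.028) [heading=78, draw]
    -- iteration 3/3 --
    FD 17: (30.723,19.028) -> (34.257,35.657) [heading=78, draw]
    FD 4: (34.257,35.657) -> (35.089,39.569) [heading=78, draw]
  ]
]
FD 18: (35.089,39.569) -> (38.832,57.176) [heading=78, draw]
FD 4: (38.832,57.176) -> (39.663,61.088) [heading=78, draw]
FD 10: (39.663,61.088) -> (41.742,70.87) [heading=78, draw]
Final: pos=(41.742,70.87), heading=78, 29 segment(s) drawn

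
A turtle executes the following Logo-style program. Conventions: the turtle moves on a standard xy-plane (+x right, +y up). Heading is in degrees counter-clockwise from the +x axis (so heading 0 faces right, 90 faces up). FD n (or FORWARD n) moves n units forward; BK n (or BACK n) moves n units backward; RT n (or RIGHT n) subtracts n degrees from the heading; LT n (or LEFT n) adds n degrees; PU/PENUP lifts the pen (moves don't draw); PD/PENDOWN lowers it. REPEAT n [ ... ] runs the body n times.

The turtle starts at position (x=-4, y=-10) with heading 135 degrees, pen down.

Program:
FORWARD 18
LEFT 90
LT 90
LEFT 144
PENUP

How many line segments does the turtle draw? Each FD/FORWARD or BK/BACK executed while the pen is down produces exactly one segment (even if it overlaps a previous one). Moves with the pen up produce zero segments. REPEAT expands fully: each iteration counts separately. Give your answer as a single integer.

Answer: 1

Derivation:
Executing turtle program step by step:
Start: pos=(-4,-10), heading=135, pen down
FD 18: (-4,-10) -> (-16.728,2.728) [heading=135, draw]
LT 90: heading 135 -> 225
LT 90: heading 225 -> 315
LT 144: heading 315 -> 99
PU: pen up
Final: pos=(-16.728,2.728), heading=99, 1 segment(s) drawn
Segments drawn: 1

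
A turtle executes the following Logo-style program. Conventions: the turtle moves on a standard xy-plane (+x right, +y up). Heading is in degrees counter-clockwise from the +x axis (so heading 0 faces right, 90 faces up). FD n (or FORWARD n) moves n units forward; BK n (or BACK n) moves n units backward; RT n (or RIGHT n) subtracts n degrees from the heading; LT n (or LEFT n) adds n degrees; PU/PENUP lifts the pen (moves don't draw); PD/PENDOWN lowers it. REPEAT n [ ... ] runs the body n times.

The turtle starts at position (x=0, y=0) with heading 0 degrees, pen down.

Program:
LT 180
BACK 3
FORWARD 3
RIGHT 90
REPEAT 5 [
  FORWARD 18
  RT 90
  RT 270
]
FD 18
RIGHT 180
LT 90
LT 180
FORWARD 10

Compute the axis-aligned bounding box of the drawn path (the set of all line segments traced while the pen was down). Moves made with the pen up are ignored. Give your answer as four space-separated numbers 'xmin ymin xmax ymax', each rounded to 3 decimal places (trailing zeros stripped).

Answer: -10 0 3 108

Derivation:
Executing turtle program step by step:
Start: pos=(0,0), heading=0, pen down
LT 180: heading 0 -> 180
BK 3: (0,0) -> (3,0) [heading=180, draw]
FD 3: (3,0) -> (0,0) [heading=180, draw]
RT 90: heading 180 -> 90
REPEAT 5 [
  -- iteration 1/5 --
  FD 18: (0,0) -> (0,18) [heading=90, draw]
  RT 90: heading 90 -> 0
  RT 270: heading 0 -> 90
  -- iteration 2/5 --
  FD 18: (0,18) -> (0,36) [heading=90, draw]
  RT 90: heading 90 -> 0
  RT 270: heading 0 -> 90
  -- iteration 3/5 --
  FD 18: (0,36) -> (0,54) [heading=90, draw]
  RT 90: heading 90 -> 0
  RT 270: heading 0 -> 90
  -- iteration 4/5 --
  FD 18: (0,54) -> (0,72) [heading=90, draw]
  RT 90: heading 90 -> 0
  RT 270: heading 0 -> 90
  -- iteration 5/5 --
  FD 18: (0,72) -> (0,90) [heading=90, draw]
  RT 90: heading 90 -> 0
  RT 270: heading 0 -> 90
]
FD 18: (0,90) -> (0,108) [heading=90, draw]
RT 180: heading 90 -> 270
LT 90: heading 270 -> 0
LT 180: heading 0 -> 180
FD 10: (0,108) -> (-10,108) [heading=180, draw]
Final: pos=(-10,108), heading=180, 9 segment(s) drawn

Segment endpoints: x in {-10, 0, 0, 0, 0, 0, 0, 0, 3}, y in {0, 0, 18, 36, 54, 72, 90, 108, 108}
xmin=-10, ymin=0, xmax=3, ymax=108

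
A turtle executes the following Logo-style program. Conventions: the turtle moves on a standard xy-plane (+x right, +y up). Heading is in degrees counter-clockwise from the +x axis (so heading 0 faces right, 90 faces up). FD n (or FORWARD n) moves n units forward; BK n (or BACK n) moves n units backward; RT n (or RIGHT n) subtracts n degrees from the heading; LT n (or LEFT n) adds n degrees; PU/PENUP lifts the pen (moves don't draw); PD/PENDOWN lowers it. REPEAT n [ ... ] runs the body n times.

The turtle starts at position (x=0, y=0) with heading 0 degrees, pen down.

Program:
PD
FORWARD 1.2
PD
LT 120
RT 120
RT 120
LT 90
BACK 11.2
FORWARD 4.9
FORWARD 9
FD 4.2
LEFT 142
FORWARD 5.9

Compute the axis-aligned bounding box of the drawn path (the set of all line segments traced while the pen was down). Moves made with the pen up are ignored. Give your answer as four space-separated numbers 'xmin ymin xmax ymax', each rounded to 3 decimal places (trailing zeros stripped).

Answer: -8.499 -3.45 7.176 5.6

Derivation:
Executing turtle program step by step:
Start: pos=(0,0), heading=0, pen down
PD: pen down
FD 1.2: (0,0) -> (1.2,0) [heading=0, draw]
PD: pen down
LT 120: heading 0 -> 120
RT 120: heading 120 -> 0
RT 120: heading 0 -> 240
LT 90: heading 240 -> 330
BK 11.2: (1.2,0) -> (-8.499,5.6) [heading=330, draw]
FD 4.9: (-8.499,5.6) -> (-4.256,3.15) [heading=330, draw]
FD 9: (-4.256,3.15) -> (3.538,-1.35) [heading=330, draw]
FD 4.2: (3.538,-1.35) -> (7.176,-3.45) [heading=330, draw]
LT 142: heading 330 -> 112
FD 5.9: (7.176,-3.45) -> (4.965,2.02) [heading=112, draw]
Final: pos=(4.965,2.02), heading=112, 6 segment(s) drawn

Segment endpoints: x in {-8.499, -4.256, 0, 1.2, 3.538, 4.965, 7.176}, y in {-3.45, -1.35, 0, 2.02, 3.15, 5.6}
xmin=-8.499, ymin=-3.45, xmax=7.176, ymax=5.6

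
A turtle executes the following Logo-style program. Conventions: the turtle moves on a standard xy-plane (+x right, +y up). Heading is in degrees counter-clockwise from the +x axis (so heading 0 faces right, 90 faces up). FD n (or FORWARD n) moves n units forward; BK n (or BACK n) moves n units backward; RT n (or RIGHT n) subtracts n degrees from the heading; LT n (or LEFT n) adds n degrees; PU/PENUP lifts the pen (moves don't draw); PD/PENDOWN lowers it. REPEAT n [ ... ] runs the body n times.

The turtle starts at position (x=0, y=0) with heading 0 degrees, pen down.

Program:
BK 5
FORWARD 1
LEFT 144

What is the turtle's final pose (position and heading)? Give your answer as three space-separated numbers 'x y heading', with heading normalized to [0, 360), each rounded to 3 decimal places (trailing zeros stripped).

Answer: -4 0 144

Derivation:
Executing turtle program step by step:
Start: pos=(0,0), heading=0, pen down
BK 5: (0,0) -> (-5,0) [heading=0, draw]
FD 1: (-5,0) -> (-4,0) [heading=0, draw]
LT 144: heading 0 -> 144
Final: pos=(-4,0), heading=144, 2 segment(s) drawn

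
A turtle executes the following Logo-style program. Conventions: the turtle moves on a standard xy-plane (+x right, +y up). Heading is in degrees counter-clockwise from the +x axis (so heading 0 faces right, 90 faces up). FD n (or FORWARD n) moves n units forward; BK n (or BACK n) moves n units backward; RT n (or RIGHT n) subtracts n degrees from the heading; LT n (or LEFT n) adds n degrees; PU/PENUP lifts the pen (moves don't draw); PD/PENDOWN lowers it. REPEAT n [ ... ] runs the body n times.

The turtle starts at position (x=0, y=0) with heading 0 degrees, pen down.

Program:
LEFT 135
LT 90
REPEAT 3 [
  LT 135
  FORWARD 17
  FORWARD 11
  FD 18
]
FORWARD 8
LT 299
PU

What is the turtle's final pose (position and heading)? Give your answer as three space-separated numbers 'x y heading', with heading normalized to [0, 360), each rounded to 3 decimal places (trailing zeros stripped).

Executing turtle program step by step:
Start: pos=(0,0), heading=0, pen down
LT 135: heading 0 -> 135
LT 90: heading 135 -> 225
REPEAT 3 [
  -- iteration 1/3 --
  LT 135: heading 225 -> 0
  FD 17: (0,0) -> (17,0) [heading=0, draw]
  FD 11: (17,0) -> (28,0) [heading=0, draw]
  FD 18: (28,0) -> (46,0) [heading=0, draw]
  -- iteration 2/3 --
  LT 135: heading 0 -> 135
  FD 17: (46,0) -> (33.979,12.021) [heading=135, draw]
  FD 11: (33.979,12.021) -> (26.201,19.799) [heading=135, draw]
  FD 18: (26.201,19.799) -> (13.473,32.527) [heading=135, draw]
  -- iteration 3/3 --
  LT 135: heading 135 -> 270
  FD 17: (13.473,32.527) -> (13.473,15.527) [heading=270, draw]
  FD 11: (13.473,15.527) -> (13.473,4.527) [heading=270, draw]
  FD 18: (13.473,4.527) -> (13.473,-13.473) [heading=270, draw]
]
FD 8: (13.473,-13.473) -> (13.473,-21.473) [heading=270, draw]
LT 299: heading 270 -> 209
PU: pen up
Final: pos=(13.473,-21.473), heading=209, 10 segment(s) drawn

Answer: 13.473 -21.473 209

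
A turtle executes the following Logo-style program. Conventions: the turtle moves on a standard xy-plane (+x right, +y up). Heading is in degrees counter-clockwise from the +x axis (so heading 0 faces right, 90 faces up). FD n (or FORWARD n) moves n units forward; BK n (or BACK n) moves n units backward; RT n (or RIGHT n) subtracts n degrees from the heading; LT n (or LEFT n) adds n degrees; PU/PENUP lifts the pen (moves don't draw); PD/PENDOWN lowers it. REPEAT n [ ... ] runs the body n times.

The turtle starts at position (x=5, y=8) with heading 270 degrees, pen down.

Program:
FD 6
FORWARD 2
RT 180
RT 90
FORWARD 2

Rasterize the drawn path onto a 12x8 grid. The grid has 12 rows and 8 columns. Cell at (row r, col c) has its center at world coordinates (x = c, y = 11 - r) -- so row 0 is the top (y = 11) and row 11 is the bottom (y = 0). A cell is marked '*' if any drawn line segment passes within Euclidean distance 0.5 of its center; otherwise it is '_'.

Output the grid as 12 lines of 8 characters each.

Segment 0: (5,8) -> (5,2)
Segment 1: (5,2) -> (5,0)
Segment 2: (5,0) -> (7,0)

Answer: ________
________
________
_____*__
_____*__
_____*__
_____*__
_____*__
_____*__
_____*__
_____*__
_____***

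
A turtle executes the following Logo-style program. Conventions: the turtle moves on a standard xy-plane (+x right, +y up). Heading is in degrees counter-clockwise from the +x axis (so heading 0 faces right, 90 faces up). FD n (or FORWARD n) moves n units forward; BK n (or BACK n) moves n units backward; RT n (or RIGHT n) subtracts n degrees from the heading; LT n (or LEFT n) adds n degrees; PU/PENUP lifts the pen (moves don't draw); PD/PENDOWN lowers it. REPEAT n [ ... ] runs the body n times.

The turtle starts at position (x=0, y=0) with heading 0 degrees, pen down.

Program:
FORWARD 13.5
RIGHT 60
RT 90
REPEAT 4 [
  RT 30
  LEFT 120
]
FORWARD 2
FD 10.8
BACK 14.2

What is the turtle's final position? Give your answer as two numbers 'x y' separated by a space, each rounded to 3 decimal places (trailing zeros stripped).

Executing turtle program step by step:
Start: pos=(0,0), heading=0, pen down
FD 13.5: (0,0) -> (13.5,0) [heading=0, draw]
RT 60: heading 0 -> 300
RT 90: heading 300 -> 210
REPEAT 4 [
  -- iteration 1/4 --
  RT 30: heading 210 -> 180
  LT 120: heading 180 -> 300
  -- iteration 2/4 --
  RT 30: heading 300 -> 270
  LT 120: heading 270 -> 30
  -- iteration 3/4 --
  RT 30: heading 30 -> 0
  LT 120: heading 0 -> 120
  -- iteration 4/4 --
  RT 30: heading 120 -> 90
  LT 120: heading 90 -> 210
]
FD 2: (13.5,0) -> (11.768,-1) [heading=210, draw]
FD 10.8: (11.768,-1) -> (2.415,-6.4) [heading=210, draw]
BK 14.2: (2.415,-6.4) -> (14.712,0.7) [heading=210, draw]
Final: pos=(14.712,0.7), heading=210, 4 segment(s) drawn

Answer: 14.712 0.7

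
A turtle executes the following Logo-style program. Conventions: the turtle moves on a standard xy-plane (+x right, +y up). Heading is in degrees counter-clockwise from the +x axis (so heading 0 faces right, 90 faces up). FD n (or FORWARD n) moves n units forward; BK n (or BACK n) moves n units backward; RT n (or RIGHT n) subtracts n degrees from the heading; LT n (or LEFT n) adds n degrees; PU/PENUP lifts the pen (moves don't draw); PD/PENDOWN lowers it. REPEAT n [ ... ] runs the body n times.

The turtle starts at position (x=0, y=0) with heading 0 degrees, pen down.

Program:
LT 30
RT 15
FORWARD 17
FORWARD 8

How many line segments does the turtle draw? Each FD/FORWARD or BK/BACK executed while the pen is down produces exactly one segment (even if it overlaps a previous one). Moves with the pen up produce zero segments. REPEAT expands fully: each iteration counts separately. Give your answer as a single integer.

Executing turtle program step by step:
Start: pos=(0,0), heading=0, pen down
LT 30: heading 0 -> 30
RT 15: heading 30 -> 15
FD 17: (0,0) -> (16.421,4.4) [heading=15, draw]
FD 8: (16.421,4.4) -> (24.148,6.47) [heading=15, draw]
Final: pos=(24.148,6.47), heading=15, 2 segment(s) drawn
Segments drawn: 2

Answer: 2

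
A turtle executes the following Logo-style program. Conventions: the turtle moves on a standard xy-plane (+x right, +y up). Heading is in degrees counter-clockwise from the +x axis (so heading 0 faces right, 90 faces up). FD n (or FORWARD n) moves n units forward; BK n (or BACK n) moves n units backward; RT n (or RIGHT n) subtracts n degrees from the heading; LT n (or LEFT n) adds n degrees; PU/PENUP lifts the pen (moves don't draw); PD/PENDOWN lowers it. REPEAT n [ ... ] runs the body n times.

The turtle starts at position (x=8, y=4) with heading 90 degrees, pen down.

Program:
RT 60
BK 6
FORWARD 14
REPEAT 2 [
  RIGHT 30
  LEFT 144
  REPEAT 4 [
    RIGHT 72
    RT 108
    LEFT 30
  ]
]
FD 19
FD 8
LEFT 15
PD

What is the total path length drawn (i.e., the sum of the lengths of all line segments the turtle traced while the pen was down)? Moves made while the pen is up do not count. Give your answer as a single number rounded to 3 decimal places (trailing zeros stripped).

Answer: 47

Derivation:
Executing turtle program step by step:
Start: pos=(8,4), heading=90, pen down
RT 60: heading 90 -> 30
BK 6: (8,4) -> (2.804,1) [heading=30, draw]
FD 14: (2.804,1) -> (14.928,8) [heading=30, draw]
REPEAT 2 [
  -- iteration 1/2 --
  RT 30: heading 30 -> 0
  LT 144: heading 0 -> 144
  REPEAT 4 [
    -- iteration 1/4 --
    RT 72: heading 144 -> 72
    RT 108: heading 72 -> 324
    LT 30: heading 324 -> 354
    -- iteration 2/4 --
    RT 72: heading 354 -> 282
    RT 108: heading 282 -> 174
    LT 30: heading 174 -> 204
    -- iteration 3/4 --
    RT 72: heading 204 -> 132
    RT 108: heading 132 -> 24
    LT 30: heading 24 -> 54
    -- iteration 4/4 --
    RT 72: heading 54 -> 342
    RT 108: heading 342 -> 234
    LT 30: heading 234 -> 264
  ]
  -- iteration 2/2 --
  RT 30: heading 264 -> 234
  LT 144: heading 234 -> 18
  REPEAT 4 [
    -- iteration 1/4 --
    RT 72: heading 18 -> 306
    RT 108: heading 306 -> 198
    LT 30: heading 198 -> 228
    -- iteration 2/4 --
    RT 72: heading 228 -> 156
    RT 108: heading 156 -> 48
    LT 30: heading 48 -> 78
    -- iteration 3/4 --
    RT 72: heading 78 -> 6
    RT 108: heading 6 -> 258
    LT 30: heading 258 -> 288
    -- iteration 4/4 --
    RT 72: heading 288 -> 216
    RT 108: heading 216 -> 108
    LT 30: heading 108 -> 138
  ]
]
FD 19: (14.928,8) -> (0.808,20.713) [heading=138, draw]
FD 8: (0.808,20.713) -> (-5.137,26.067) [heading=138, draw]
LT 15: heading 138 -> 153
PD: pen down
Final: pos=(-5.137,26.067), heading=153, 4 segment(s) drawn

Segment lengths:
  seg 1: (8,4) -> (2.804,1), length = 6
  seg 2: (2.804,1) -> (14.928,8), length = 14
  seg 3: (14.928,8) -> (0.808,20.713), length = 19
  seg 4: (0.808,20.713) -> (-5.137,26.067), length = 8
Total = 47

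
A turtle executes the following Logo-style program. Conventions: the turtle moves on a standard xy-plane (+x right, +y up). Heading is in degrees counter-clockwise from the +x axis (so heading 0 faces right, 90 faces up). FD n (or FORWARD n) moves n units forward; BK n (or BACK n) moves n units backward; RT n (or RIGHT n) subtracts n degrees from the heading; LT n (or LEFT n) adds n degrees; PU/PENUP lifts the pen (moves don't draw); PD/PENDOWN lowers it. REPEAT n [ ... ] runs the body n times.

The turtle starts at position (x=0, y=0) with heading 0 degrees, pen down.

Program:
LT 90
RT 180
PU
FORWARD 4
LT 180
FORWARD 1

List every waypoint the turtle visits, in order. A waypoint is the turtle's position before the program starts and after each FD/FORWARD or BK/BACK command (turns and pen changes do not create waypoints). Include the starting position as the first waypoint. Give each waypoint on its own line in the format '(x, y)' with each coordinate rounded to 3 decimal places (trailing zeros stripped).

Answer: (0, 0)
(0, -4)
(0, -3)

Derivation:
Executing turtle program step by step:
Start: pos=(0,0), heading=0, pen down
LT 90: heading 0 -> 90
RT 180: heading 90 -> 270
PU: pen up
FD 4: (0,0) -> (0,-4) [heading=270, move]
LT 180: heading 270 -> 90
FD 1: (0,-4) -> (0,-3) [heading=90, move]
Final: pos=(0,-3), heading=90, 0 segment(s) drawn
Waypoints (3 total):
(0, 0)
(0, -4)
(0, -3)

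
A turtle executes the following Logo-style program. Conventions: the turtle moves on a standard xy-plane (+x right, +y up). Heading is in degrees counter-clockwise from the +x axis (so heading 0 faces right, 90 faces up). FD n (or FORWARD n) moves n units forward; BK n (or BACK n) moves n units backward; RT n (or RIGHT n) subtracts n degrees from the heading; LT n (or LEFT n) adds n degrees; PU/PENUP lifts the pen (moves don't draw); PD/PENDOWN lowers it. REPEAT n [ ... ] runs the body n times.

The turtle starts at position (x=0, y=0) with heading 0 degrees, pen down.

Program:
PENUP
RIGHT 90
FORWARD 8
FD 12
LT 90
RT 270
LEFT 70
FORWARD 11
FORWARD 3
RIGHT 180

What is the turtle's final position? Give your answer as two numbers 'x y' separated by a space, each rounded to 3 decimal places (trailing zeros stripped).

Answer: -13.156 -15.212

Derivation:
Executing turtle program step by step:
Start: pos=(0,0), heading=0, pen down
PU: pen up
RT 90: heading 0 -> 270
FD 8: (0,0) -> (0,-8) [heading=270, move]
FD 12: (0,-8) -> (0,-20) [heading=270, move]
LT 90: heading 270 -> 0
RT 270: heading 0 -> 90
LT 70: heading 90 -> 160
FD 11: (0,-20) -> (-10.337,-16.238) [heading=160, move]
FD 3: (-10.337,-16.238) -> (-13.156,-15.212) [heading=160, move]
RT 180: heading 160 -> 340
Final: pos=(-13.156,-15.212), heading=340, 0 segment(s) drawn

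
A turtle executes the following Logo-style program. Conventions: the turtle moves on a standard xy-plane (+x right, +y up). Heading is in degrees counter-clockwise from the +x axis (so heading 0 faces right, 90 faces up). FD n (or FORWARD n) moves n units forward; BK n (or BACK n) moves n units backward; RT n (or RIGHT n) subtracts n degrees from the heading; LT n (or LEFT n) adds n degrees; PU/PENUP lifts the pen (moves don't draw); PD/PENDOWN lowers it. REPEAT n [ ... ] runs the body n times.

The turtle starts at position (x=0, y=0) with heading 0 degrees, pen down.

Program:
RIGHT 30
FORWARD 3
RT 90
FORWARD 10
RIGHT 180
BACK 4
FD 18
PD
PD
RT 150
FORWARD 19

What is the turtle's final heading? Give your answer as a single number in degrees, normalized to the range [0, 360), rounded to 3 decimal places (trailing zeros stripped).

Answer: 270

Derivation:
Executing turtle program step by step:
Start: pos=(0,0), heading=0, pen down
RT 30: heading 0 -> 330
FD 3: (0,0) -> (2.598,-1.5) [heading=330, draw]
RT 90: heading 330 -> 240
FD 10: (2.598,-1.5) -> (-2.402,-10.16) [heading=240, draw]
RT 180: heading 240 -> 60
BK 4: (-2.402,-10.16) -> (-4.402,-13.624) [heading=60, draw]
FD 18: (-4.402,-13.624) -> (4.598,1.964) [heading=60, draw]
PD: pen down
PD: pen down
RT 150: heading 60 -> 270
FD 19: (4.598,1.964) -> (4.598,-17.036) [heading=270, draw]
Final: pos=(4.598,-17.036), heading=270, 5 segment(s) drawn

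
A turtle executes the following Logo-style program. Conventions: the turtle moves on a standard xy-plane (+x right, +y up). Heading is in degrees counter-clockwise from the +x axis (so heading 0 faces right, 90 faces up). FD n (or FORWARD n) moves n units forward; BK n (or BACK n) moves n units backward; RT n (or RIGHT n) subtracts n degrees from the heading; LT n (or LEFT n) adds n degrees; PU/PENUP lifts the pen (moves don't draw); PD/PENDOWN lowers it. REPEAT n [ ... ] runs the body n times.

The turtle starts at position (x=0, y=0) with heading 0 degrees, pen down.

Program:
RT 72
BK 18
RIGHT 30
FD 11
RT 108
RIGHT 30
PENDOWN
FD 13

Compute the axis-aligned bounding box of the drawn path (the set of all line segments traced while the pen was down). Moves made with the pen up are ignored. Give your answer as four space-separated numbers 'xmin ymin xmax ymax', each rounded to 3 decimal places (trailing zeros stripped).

Answer: -14.349 0 0 17.618

Derivation:
Executing turtle program step by step:
Start: pos=(0,0), heading=0, pen down
RT 72: heading 0 -> 288
BK 18: (0,0) -> (-5.562,17.119) [heading=288, draw]
RT 30: heading 288 -> 258
FD 11: (-5.562,17.119) -> (-7.849,6.359) [heading=258, draw]
RT 108: heading 258 -> 150
RT 30: heading 150 -> 120
PD: pen down
FD 13: (-7.849,6.359) -> (-14.349,17.618) [heading=120, draw]
Final: pos=(-14.349,17.618), heading=120, 3 segment(s) drawn

Segment endpoints: x in {-14.349, -7.849, -5.562, 0}, y in {0, 6.359, 17.119, 17.618}
xmin=-14.349, ymin=0, xmax=0, ymax=17.618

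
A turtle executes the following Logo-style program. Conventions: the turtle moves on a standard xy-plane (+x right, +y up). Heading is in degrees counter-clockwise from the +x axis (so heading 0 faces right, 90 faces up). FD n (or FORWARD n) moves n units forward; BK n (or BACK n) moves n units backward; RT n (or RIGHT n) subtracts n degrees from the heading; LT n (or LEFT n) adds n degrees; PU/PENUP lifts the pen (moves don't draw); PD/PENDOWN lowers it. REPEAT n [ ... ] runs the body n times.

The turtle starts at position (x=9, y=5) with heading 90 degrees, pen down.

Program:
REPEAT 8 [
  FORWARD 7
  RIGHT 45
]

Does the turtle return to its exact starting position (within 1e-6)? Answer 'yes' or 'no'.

Executing turtle program step by step:
Start: pos=(9,5), heading=90, pen down
REPEAT 8 [
  -- iteration 1/8 --
  FD 7: (9,5) -> (9,12) [heading=90, draw]
  RT 45: heading 90 -> 45
  -- iteration 2/8 --
  FD 7: (9,12) -> (13.95,16.95) [heading=45, draw]
  RT 45: heading 45 -> 0
  -- iteration 3/8 --
  FD 7: (13.95,16.95) -> (20.95,16.95) [heading=0, draw]
  RT 45: heading 0 -> 315
  -- iteration 4/8 --
  FD 7: (20.95,16.95) -> (25.899,12) [heading=315, draw]
  RT 45: heading 315 -> 270
  -- iteration 5/8 --
  FD 7: (25.899,12) -> (25.899,5) [heading=270, draw]
  RT 45: heading 270 -> 225
  -- iteration 6/8 --
  FD 7: (25.899,5) -> (20.95,0.05) [heading=225, draw]
  RT 45: heading 225 -> 180
  -- iteration 7/8 --
  FD 7: (20.95,0.05) -> (13.95,0.05) [heading=180, draw]
  RT 45: heading 180 -> 135
  -- iteration 8/8 --
  FD 7: (13.95,0.05) -> (9,5) [heading=135, draw]
  RT 45: heading 135 -> 90
]
Final: pos=(9,5), heading=90, 8 segment(s) drawn

Start position: (9, 5)
Final position: (9, 5)
Distance = 0; < 1e-6 -> CLOSED

Answer: yes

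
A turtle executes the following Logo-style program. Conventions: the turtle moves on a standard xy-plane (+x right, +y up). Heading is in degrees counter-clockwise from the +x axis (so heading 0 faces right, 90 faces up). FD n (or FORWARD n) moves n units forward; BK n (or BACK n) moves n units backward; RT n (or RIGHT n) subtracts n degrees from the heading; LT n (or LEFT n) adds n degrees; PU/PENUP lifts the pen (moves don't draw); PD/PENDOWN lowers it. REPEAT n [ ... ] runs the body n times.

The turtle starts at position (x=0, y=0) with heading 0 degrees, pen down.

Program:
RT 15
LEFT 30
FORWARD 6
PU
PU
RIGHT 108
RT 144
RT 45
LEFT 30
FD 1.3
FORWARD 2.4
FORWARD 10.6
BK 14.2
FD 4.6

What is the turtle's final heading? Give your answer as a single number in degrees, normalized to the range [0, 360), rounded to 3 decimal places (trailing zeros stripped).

Executing turtle program step by step:
Start: pos=(0,0), heading=0, pen down
RT 15: heading 0 -> 345
LT 30: heading 345 -> 15
FD 6: (0,0) -> (5.796,1.553) [heading=15, draw]
PU: pen up
PU: pen up
RT 108: heading 15 -> 267
RT 144: heading 267 -> 123
RT 45: heading 123 -> 78
LT 30: heading 78 -> 108
FD 1.3: (5.796,1.553) -> (5.394,2.789) [heading=108, move]
FD 2.4: (5.394,2.789) -> (4.652,5.072) [heading=108, move]
FD 10.6: (4.652,5.072) -> (1.377,15.153) [heading=108, move]
BK 14.2: (1.377,15.153) -> (5.765,1.648) [heading=108, move]
FD 4.6: (5.765,1.648) -> (4.343,6.023) [heading=108, move]
Final: pos=(4.343,6.023), heading=108, 1 segment(s) drawn

Answer: 108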